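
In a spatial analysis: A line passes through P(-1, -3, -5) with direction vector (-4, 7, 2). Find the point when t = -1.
P(-1) = (-1 + (-4)(-1), -3 + 7(-1), -5 + 2(-1)) = (3, -10, -7)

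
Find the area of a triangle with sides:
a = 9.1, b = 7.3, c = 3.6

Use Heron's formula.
s = (a+b+c)/2 = (9.1+7.3+3.6)/2 = 10
A = √(s(s-a)(s-b)(s-c)) = √(10·0.9·2.7·6.4)
A = √155.52 = 12.47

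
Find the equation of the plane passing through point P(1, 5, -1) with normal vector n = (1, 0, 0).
d = n·P = (1)(1) + (0)(5) + (0)(-1) = 1
Plane: x = 1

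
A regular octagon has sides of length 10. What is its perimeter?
Perimeter = number of sides * side length
Perimeter = 8 * 10
Perimeter = 80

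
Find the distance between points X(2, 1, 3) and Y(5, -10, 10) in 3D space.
d = √[(3)² + (-11)² + (7)²] = √179 = 13.38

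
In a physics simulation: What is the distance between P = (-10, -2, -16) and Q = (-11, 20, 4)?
d = √[(-1)² + (22)² + (20)²] = √885 = 29.75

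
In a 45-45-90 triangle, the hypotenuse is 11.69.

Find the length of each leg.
In a 45-45-90 triangle, hypotenuse = leg·√2  →  leg = hypotenuse/√2
leg = 11.69/√2 = 8.266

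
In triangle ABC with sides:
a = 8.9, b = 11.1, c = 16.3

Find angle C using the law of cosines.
cos(C) = (a² + b² - c²)/(2ab)
cos(C) = (8.9² + 11.1² - 16.3²)/(2·8.9·11.1) = -63.27/197.58 = -0.320225
C = arccos(-0.320225) = 108.7°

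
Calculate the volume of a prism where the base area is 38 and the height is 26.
Volume = base area * height
Volume = 38 * 26
Volume = 988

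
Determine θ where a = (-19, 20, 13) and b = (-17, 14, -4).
a·b = 551, |a|² = 930, |b|² = 501
cos θ = 551/√465930 ≈ 0.8072
θ ≈ 36.17°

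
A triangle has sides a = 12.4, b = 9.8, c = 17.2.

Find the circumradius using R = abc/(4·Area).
s = (a+b+c)/2 = 19.7
Area = √(s(s-a)(s-b)(s-c)) = √(19.7·7.3·9.9·2.5) = 59.6598
R = abc/(4·Area) = (12.4·9.8·17.2)/(4·59.6598) = 2090.144/238.6392 = 8.759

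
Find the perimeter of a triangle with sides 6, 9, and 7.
Perimeter = sum of all sides
Perimeter = 6 + 9 + 7
Perimeter = 22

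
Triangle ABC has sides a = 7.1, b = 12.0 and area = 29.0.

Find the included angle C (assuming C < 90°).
Area = ½ab·sin(C)  →  sin(C) = 2·Area/(ab)
sin(C) = 2·29.0/(7.1·12.0) = 0.680751
C = arcsin(0.680751) = 42.9°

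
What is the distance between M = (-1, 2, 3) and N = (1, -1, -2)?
d = √[(2)² + (-3)² + (-5)²] = √38 = 6.164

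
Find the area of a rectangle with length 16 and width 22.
Area = length * width
Area = 16 * 22
Area = 352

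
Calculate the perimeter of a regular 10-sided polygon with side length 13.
Perimeter = number of sides * side length
Perimeter = 10 * 13
Perimeter = 130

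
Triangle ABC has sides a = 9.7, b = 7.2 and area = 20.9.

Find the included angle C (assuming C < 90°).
Area = ½ab·sin(C)  →  sin(C) = 2·Area/(ab)
sin(C) = 2·20.9/(9.7·7.2) = 0.598511
C = arcsin(0.598511) = 36.76°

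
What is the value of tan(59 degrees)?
tan(59 degrees) = 1.6643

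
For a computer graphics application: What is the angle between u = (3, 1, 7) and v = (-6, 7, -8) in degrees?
u·v = -67, |u|² = 59, |v|² = 149
cos θ = -67/√8791 ≈ -0.7146
θ ≈ 135.6°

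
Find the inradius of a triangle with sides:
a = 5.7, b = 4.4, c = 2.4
s = (a+b+c)/2 = (5.7+4.4+2.4)/2 = 6.25
Area = √(s(s-a)(s-b)(s-c)) = √(6.25·0.55·1.85·3.85) = 4.94809
r = Area/s = 4.94809/6.25 = 0.7917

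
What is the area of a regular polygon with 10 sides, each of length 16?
For a regular 10-gon with side length s = 16:
Apothem a = s / (2*tan(pi/10)) = 16 / (2*tan(pi/10)) ≈ 24.6215
Perimeter P = 10 * 16 = 160
Area = (1/2) * P * a = (1/2) * 160 * 24.6215 = 1969.72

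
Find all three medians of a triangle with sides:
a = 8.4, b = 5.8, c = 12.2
Using m_x = ½√(2y² + 2z² - x²):
m_a = ½√(2·5.8² + 2·12.2² - 8.4²) = ½√294.4 = 8.579
m_b = ½√(2·8.4² + 2·12.2² - 5.8²) = ½√405.16 = 10.06
m_c = ½√(2·8.4² + 2·5.8² - 12.2²) = ½√59.56 = 3.859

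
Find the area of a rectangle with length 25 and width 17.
Area = length * width
Area = 25 * 17
Area = 425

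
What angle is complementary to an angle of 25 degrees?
Complementary angles sum to 90 degrees.
Other angle = 90 - 25
Other angle = 65 degrees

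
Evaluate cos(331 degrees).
cos(331 degrees) = 0.8746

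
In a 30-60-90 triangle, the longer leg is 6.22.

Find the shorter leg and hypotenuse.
In a 30-60-90 triangle, sides are in ratio 1 : √3 : 2.
Long leg = short leg·√3  →  short leg = 6.22/√3 = 3.591
Hypotenuse = 2·(short leg) = 2·6.22/√3 = 7.182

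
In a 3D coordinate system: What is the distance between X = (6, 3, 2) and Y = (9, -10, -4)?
d = √[(3)² + (-13)² + (-6)²] = √214 = 14.63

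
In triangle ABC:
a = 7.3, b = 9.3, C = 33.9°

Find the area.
Using A = ½ab·sin(C):
A = ½·7.3·9.3·sin(33.9°) = ½·67.89·0.557745 = 18.93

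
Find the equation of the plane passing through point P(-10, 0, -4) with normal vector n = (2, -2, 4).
d = n·P = (2)(-10) + (-2)(0) + (4)(-4) = -36
Plane: 2x - 2y + 4z = -36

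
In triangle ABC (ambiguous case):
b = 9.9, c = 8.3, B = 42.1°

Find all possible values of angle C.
sin(C)/c = sin(B)/b  →  sin(C) = c·sin(B)/b = 8.3·sin(42.1°)/9.9 = 0.562075
C₁ = arcsin(0.562075) = 34.2°,  C₂ = 180° - C₁ = 145.8°
Check C₂: A = 180° - 42.1° - 145.8° = -7.9° ≤ 0, rejected
C = 34.2° (one solution)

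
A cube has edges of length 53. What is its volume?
Volume = s³
Volume = 53³
Volume = 148877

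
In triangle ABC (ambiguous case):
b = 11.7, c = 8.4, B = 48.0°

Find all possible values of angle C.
sin(C)/c = sin(B)/b  →  sin(C) = c·sin(B)/b = 8.4·sin(48.0°)/11.7 = 0.533540
C₁ = arcsin(0.533540) = 32.24°,  C₂ = 180° - C₁ = 147.76°
Check C₂: A = 180° - 48.0° - 147.76° = -15.76° ≤ 0, rejected
C = 32.24° (one solution)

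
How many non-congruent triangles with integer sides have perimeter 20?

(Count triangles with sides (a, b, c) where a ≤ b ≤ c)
With a ≤ b ≤ c and a + b + c = 20, the triangle inequality a + b > c gives c < 20/2, so c ≤ 9.
Iterate a from 1 to ⌊p/3⌋ = 6; for each a, b ranges from a to ⌊(p−a)/2⌋ with c = p − a − b, keeping only c ≥ b.
Triples: (2, 9, 9), (3, 8, 9), (4, 7, 9), …
Count = 8 triangles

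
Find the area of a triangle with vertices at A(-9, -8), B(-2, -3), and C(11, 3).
Using the coordinate formula: Area = (1/2)|x₁(y₂-y₃) + x₂(y₃-y₁) + x₃(y₁-y₂)|
Area = (1/2)|(-9)((-3)-3) + (-2)(3-(-8)) + 11((-8)-(-3))|
Area = (1/2)|(-9)*(-6) + (-2)*11 + 11*(-5)|
Area = (1/2)|54 + (-22) + (-55)|
Area = (1/2)*23 = 11.50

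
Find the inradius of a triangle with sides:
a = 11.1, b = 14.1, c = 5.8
s = (a+b+c)/2 = (11.1+14.1+5.8)/2 = 15.5
Area = √(s(s-a)(s-b)(s-c)) = √(15.5·4.4·1.4·9.7) = 30.4328
r = Area/s = 30.4328/15.5 = 1.963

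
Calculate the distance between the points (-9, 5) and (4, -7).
Using the distance formula: d = sqrt((x₂-x₁)² + (y₂-y₁)²)
dx = 4 - (-9) = 13
dy = (-7) - 5 = -12
d = sqrt(13² + (-12)²) = sqrt(169 + 144) = sqrt(313) = 17.69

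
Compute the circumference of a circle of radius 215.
Circumference = 2 * pi * r
Circumference = 2 * pi * 215
Circumference = 1350.88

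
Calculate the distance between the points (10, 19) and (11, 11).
Using the distance formula: d = sqrt((x₂-x₁)² + (y₂-y₁)²)
dx = 11 - 10 = 1
dy = 11 - 19 = -8
d = sqrt(1² + (-8)²) = sqrt(1 + 64) = sqrt(65) = 8.06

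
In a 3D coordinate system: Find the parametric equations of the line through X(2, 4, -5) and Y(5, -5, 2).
Direction vector d = Y - X = (3, -9, 7)
x = 2 + 3t, y = 4 - 9t, z = -5 + 7t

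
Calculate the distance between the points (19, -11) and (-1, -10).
Using the distance formula: d = sqrt((x₂-x₁)² + (y₂-y₁)²)
dx = (-1) - 19 = -20
dy = (-10) - (-11) = 1
d = sqrt((-20)² + 1²) = sqrt(400 + 1) = sqrt(401) = 20.02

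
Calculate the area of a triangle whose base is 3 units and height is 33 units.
Area = (1/2) * base * height
Area = (1/2) * 3 * 33
Area = 49.50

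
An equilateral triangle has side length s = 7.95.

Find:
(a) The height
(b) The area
(a) Height h = s·√3/2 = 7.95·√3/2 = 6.885
(b) Area = (√3/4)·s² = (√3/4)·7.95² = (√3/4)·63.2025 = 27.37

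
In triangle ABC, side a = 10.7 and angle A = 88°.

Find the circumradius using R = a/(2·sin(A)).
R = a/(2·sin(A)) = 10.7/(2·sin(88°))
R = 10.7/(2·0.999391) = 10.7/1.998782 = 5.353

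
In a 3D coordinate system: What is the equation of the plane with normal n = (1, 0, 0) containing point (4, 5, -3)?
d = n·P = (1)(4) + (0)(5) + (0)(-3) = 4
Plane: x = 4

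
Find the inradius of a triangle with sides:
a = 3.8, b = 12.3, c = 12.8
s = (a+b+c)/2 = (3.8+12.3+12.8)/2 = 14.45
Area = √(s(s-a)(s-b)(s-c)) = √(14.45·10.65·2.15·1.65) = 23.3652
r = Area/s = 23.3652/14.45 = 1.617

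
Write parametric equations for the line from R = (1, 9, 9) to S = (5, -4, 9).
Direction vector d = S - R = (4, -13, 0)
x = 1 + 4t, y = 9 - 13t, z = 9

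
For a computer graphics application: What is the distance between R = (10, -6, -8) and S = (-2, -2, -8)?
d = √[(-12)² + (4)² + (0)²] = √160 = 12.65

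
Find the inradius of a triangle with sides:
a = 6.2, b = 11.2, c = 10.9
s = (a+b+c)/2 = (6.2+11.2+10.9)/2 = 14.15
Area = √(s(s-a)(s-b)(s-c)) = √(14.15·7.95·2.95·3.25) = 32.8409
r = Area/s = 32.8409/14.15 = 2.321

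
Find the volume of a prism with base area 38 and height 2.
Volume = base area * height
Volume = 38 * 2
Volume = 76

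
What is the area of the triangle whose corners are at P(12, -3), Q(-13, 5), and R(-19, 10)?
Using the coordinate formula: Area = (1/2)|x₁(y₂-y₃) + x₂(y₃-y₁) + x₃(y₁-y₂)|
Area = (1/2)|12(5-10) + (-13)(10-(-3)) + (-19)((-3)-5)|
Area = (1/2)|12*(-5) + (-13)*13 + (-19)*(-8)|
Area = (1/2)|(-60) + (-169) + 152|
Area = (1/2)*77 = 38.50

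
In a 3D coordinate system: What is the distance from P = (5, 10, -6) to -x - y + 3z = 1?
d = |(-1)(5) + (-1)(10) + 3(-6) - (1)| / √((-1)² + (-1)² + 3²) = 34/√11 = 10.25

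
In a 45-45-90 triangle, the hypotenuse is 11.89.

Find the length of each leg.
In a 45-45-90 triangle, hypotenuse = leg·√2  →  leg = hypotenuse/√2
leg = 11.89/√2 = 8.407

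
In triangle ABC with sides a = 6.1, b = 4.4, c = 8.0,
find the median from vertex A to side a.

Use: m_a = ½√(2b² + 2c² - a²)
m_a = ½√(2·4.4² + 2·8.0² - 6.1²)
m_a = ½√(38.72 + 128 - 37.21) = ½√129.51 = 5.69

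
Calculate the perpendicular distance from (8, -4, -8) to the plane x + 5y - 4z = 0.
d = |1(8) + 5(-4) + (-4)(-8) - (0)| / √(1² + 5² + (-4)²) = 20/√42 = 3.086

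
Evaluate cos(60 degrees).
cos(60 degrees) = 1/2
Decimal approximation: 0.5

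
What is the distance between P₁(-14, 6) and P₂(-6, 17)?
Using the distance formula: d = sqrt((x₂-x₁)² + (y₂-y₁)²)
dx = (-6) - (-14) = 8
dy = 17 - 6 = 11
d = sqrt(8² + 11²) = sqrt(64 + 121) = sqrt(185) = 13.60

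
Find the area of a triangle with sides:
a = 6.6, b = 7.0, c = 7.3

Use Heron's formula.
s = (a+b+c)/2 = (6.6+7.0+7.3)/2 = 10.45
A = √(s(s-a)(s-b)(s-c)) = √(10.45·3.85·3.45·3.15)
A = √437.227 = 20.91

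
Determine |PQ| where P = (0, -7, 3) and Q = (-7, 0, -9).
d = √[(-7)² + (7)² + (-12)²] = √242 = 15.56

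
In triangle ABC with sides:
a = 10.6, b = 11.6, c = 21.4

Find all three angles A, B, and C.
By the law of cosines:
cos(A) = (b² + c² - a²)/(2bc) = 0.967129  →  A = 14.73°
cos(B) = (a² + c² - b²)/(2ac) = 0.960501  →  B = 16.16°
cos(C) = (a² + b² - c²)/(2ab) = -0.858165  →  C = 149.1°
Check: A + B + C = 180.0° ✓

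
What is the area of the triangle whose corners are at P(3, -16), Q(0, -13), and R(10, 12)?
Using the coordinate formula: Area = (1/2)|x₁(y₂-y₃) + x₂(y₃-y₁) + x₃(y₁-y₂)|
Area = (1/2)|3((-13)-12) + 0(12-(-16)) + 10((-16)-(-13))|
Area = (1/2)|3*(-25) + 0*28 + 10*(-3)|
Area = (1/2)|(-75) + 0 + (-30)|
Area = (1/2)*105 = 52.50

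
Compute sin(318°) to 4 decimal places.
sin(318 degrees) = -0.6691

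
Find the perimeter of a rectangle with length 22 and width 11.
Perimeter = 2 * (length + width)
Perimeter = 2 * (22 + 11)
Perimeter = 2 * 33
Perimeter = 66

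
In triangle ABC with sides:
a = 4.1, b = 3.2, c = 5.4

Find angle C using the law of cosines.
cos(C) = (a² + b² - c²)/(2ab)
cos(C) = (4.1² + 3.2² - 5.4²)/(2·4.1·3.2) = -2.11/26.24 = -0.080412
C = arccos(-0.080412) = 94.61°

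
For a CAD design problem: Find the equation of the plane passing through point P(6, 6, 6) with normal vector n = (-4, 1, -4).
d = n·P = (-4)(6) + (1)(6) + (-4)(6) = -42
Plane: -4x + y - 4z = -42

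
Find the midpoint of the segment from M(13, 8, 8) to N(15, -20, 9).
Midpoint = ((13+15)/2, (8-20)/2, (8+9)/2) = (14, -6, 8.5)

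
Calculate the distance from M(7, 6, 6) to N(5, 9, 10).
d = √[(-2)² + (3)² + (4)²] = √29 = 5.385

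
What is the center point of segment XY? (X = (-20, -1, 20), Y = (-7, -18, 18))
Midpoint = ((-20-7)/2, (-1-18)/2, (20+18)/2) = (-13.5, -9.5, 19)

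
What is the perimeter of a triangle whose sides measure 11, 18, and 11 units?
Perimeter = sum of all sides
Perimeter = 11 + 18 + 11
Perimeter = 40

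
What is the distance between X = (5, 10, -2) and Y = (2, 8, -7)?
d = √[(-3)² + (-2)² + (-5)²] = √38 = 6.164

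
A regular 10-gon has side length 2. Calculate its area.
For a regular 10-gon with side length s = 2:
Apothem a = s / (2*tan(pi/10)) = 2 / (2*tan(pi/10)) ≈ 3.0777
Perimeter P = 10 * 2 = 20
Area = (1/2) * P * a = (1/2) * 20 * 3.0777 = 30.78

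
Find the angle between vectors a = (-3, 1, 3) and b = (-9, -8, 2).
a·b = 25, |a|² = 19, |b|² = 149
cos θ = 25/√2831 ≈ 0.4699
θ ≈ 61.97°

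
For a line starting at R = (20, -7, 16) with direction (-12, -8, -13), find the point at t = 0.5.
P(0.5) = (20 + (-12)(0.5), -7 + (-8)(0.5), 16 + (-13)(0.5)) = (14, -11, 9.5)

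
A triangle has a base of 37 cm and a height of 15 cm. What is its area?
Area = (1/2) * base * height
Area = (1/2) * 37 * 15
Area = 277.50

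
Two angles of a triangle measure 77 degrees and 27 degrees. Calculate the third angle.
Sum of angles in a triangle = 180 degrees
Third angle = 180 - 77 - 27
Third angle = 76 degrees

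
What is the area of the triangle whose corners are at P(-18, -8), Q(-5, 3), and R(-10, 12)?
Using the coordinate formula: Area = (1/2)|x₁(y₂-y₃) + x₂(y₃-y₁) + x₃(y₁-y₂)|
Area = (1/2)|(-18)(3-12) + (-5)(12-(-8)) + (-10)((-8)-3)|
Area = (1/2)|(-18)*(-9) + (-5)*20 + (-10)*(-11)|
Area = (1/2)|162 + (-100) + 110|
Area = (1/2)*172 = 86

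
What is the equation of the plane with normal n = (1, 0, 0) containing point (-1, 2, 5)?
d = n·P = (1)(-1) + (0)(2) + (0)(5) = -1
Plane: x = -1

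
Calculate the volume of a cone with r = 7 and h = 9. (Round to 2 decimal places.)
Volume = (1/3) * pi * r² * h
Volume = (1/3) * pi * 7² * 9
Volume = (1/3) * pi * 49 * 9
Volume = (1/3) * pi * 441
Volume = 461.81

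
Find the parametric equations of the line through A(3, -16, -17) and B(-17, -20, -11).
Direction vector d = B - A = (-20, -4, 6)
x = 3 - 20t, y = -16 - 4t, z = -17 + 6t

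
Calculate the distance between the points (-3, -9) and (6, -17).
Using the distance formula: d = sqrt((x₂-x₁)² + (y₂-y₁)²)
dx = 6 - (-3) = 9
dy = (-17) - (-9) = -8
d = sqrt(9² + (-8)²) = sqrt(81 + 64) = sqrt(145) = 12.04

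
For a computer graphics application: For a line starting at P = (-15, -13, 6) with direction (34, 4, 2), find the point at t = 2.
P(2) = (-15 + 34(2), -13 + 4(2), 6 + 2(2)) = (53, -5, 10)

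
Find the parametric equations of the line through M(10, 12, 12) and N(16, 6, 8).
Direction vector d = N - M = (6, -6, -4)
x = 10 + 6t, y = 12 - 6t, z = 12 - 4t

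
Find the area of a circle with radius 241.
Area = pi * r²
Area = pi * 241²
Area = pi * 58081
Area = 182466.84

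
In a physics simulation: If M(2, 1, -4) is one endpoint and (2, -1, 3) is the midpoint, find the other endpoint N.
N = (2×2 - 2, 2×(-1) - 1, 2×3 - (-4)) = (2, -3, 10)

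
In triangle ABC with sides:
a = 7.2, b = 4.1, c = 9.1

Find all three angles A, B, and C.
By the law of cosines:
cos(A) = (b² + c² - a²)/(2bc) = 0.640311  →  A = 50.18°
cos(B) = (a² + c² - b²)/(2ac) = 0.899267  →  B = 25.94°
cos(C) = (a² + b² - c²)/(2ab) = -0.239837  →  C = 103.9°
Check: A + B + C = 180.0° ✓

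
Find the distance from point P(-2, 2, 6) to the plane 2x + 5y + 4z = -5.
d = |2(-2) + 5(2) + 4(6) - (-5)| / √(2² + 5² + 4²) = 35/√45 = 5.217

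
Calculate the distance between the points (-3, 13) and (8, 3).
Using the distance formula: d = sqrt((x₂-x₁)² + (y₂-y₁)²)
dx = 8 - (-3) = 11
dy = 3 - 13 = -10
d = sqrt(11² + (-10)²) = sqrt(121 + 100) = sqrt(221) = 14.87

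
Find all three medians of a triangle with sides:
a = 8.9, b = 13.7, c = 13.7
Using m_x = ½√(2y² + 2z² - x²):
m_a = ½√(2·13.7² + 2·13.7² - 8.9²) = ½√671.55 = 12.96
m_b = ½√(2·8.9² + 2·13.7² - 13.7²) = ½√346.11 = 9.302
m_c = ½√(2·8.9² + 2·13.7² - 13.7²) = ½√346.11 = 9.302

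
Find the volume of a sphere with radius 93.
Volume = (4/3) * pi * r³
Volume = (4/3) * pi * 93³
Volume = (4/3) * pi * 804357
Volume = 3369282.72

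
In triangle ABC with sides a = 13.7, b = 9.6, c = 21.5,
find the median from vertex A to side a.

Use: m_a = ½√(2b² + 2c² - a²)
m_a = ½√(2·9.6² + 2·21.5² - 13.7²)
m_a = ½√(184.32 + 924.5 - 187.69) = ½√921.13 = 15.18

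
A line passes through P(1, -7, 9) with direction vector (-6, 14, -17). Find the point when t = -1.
P(-1) = (1 + (-6)(-1), -7 + 14(-1), 9 + (-17)(-1)) = (7, -21, 26)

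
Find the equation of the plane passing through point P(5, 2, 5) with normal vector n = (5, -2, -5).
d = n·P = (5)(5) + (-2)(2) + (-5)(5) = -4
Plane: 5x - 2y - 5z = -4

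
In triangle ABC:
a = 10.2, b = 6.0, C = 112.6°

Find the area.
Using A = ½ab·sin(C):
A = ½·10.2·6.0·sin(112.6°) = ½·61.2·0.923210 = 28.25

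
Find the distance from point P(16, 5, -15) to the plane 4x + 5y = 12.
d = |4(16) + 5(5) + 0(-15) - (12)| / √(4² + 5² + 0²) = 77/√41 = 12.03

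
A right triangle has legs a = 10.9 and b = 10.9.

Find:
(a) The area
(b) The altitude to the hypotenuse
(a) Area = ½ab = ½·10.9·10.9 = 59.405
(b) Hypotenuse c = √(10.9² + 10.9²) = √237.62 = 15.4149
    Area = ½·c·h_c  →  h_c = 2·Area/c = 2·59.405/15.4149 = 7.707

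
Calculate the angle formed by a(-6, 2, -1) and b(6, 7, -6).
a·b = -16, |a|² = 41, |b|² = 121
cos θ = -16/√4961 ≈ -0.2272
θ ≈ 103.1°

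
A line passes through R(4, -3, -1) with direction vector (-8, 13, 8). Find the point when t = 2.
P(2) = (4 + (-8)(2), -3 + 13(2), -1 + 8(2)) = (-12, 23, 15)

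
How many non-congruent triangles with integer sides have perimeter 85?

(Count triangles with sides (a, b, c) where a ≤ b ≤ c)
With a ≤ b ≤ c and a + b + c = 85, the triangle inequality a + b > c gives c < 85/2, so c ≤ 42.
Iterate a from 1 to ⌊p/3⌋ = 28; for each a, b ranges from a to ⌊(p−a)/2⌋ with c = p − a − b, keeping only c ≥ b.
Triples: (1, 42, 42), (2, 41, 42), (3, 40, 42), …
Count = 161 triangles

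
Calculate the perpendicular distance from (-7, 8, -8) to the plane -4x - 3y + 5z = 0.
d = |(-4)(-7) + (-3)(8) + 5(-8) - (0)| / √((-4)² + (-3)² + 5²) = 36/√50 = 5.091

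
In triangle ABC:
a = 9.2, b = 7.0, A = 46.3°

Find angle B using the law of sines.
sin(B)/b = sin(A)/a
sin(B) = b·sin(A)/a = 7.0·sin(46.3°)/9.2 = 0.550084
B = arcsin(0.550084) = 33.37°  (b ≤ a, so B ≤ A and the acute solution is unique)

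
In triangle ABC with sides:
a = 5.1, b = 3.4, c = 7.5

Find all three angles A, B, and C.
By the law of cosines:
cos(A) = (b² + c² - a²)/(2bc) = 0.819608  →  A = 34.95°
cos(B) = (a² + c² - b²)/(2ac) = 0.924183  →  B = 22.45°
cos(C) = (a² + b² - c²)/(2ab) = -0.538639  →  C = 122.6°
Check: A + B + C = 180.0° ✓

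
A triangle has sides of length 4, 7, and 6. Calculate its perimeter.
Perimeter = sum of all sides
Perimeter = 4 + 7 + 6
Perimeter = 17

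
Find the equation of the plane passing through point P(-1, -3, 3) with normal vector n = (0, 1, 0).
d = n·P = (0)(-1) + (1)(-3) + (0)(3) = -3
Plane: y = -3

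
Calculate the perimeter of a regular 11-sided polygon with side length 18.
Perimeter = number of sides * side length
Perimeter = 11 * 18
Perimeter = 198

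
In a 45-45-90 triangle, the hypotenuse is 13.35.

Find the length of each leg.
In a 45-45-90 triangle, hypotenuse = leg·√2  →  leg = hypotenuse/√2
leg = 13.35/√2 = 9.44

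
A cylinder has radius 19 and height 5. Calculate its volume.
Volume = pi * r² * h
Volume = pi * 19² * 5
Volume = pi * 361 * 5
Volume = pi * 1805
Volume = 5670.57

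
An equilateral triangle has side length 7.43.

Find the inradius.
For an equilateral triangle, r = s/(2√3) where s is the side.
r = 7.43/(2√3) = 7.43/3.464102 = 2.145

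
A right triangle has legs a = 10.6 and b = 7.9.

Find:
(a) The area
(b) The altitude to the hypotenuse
(a) Area = ½ab = ½·10.6·7.9 = 41.87
(b) Hypotenuse c = √(10.6² + 7.9²) = √174.77 = 13.2201
    Area = ½·c·h_c  →  h_c = 2·Area/c = 2·41.87/13.2201 = 6.334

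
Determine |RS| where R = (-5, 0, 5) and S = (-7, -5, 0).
d = √[(-2)² + (-5)² + (-5)²] = √54 = 7.348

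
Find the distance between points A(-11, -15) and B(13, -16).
Using the distance formula: d = sqrt((x₂-x₁)² + (y₂-y₁)²)
dx = 13 - (-11) = 24
dy = (-16) - (-15) = -1
d = sqrt(24² + (-1)²) = sqrt(576 + 1) = sqrt(577) = 24.02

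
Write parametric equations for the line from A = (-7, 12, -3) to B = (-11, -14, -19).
Direction vector d = B - A = (-4, -26, -16)
x = -7 - 4t, y = 12 - 26t, z = -3 - 16t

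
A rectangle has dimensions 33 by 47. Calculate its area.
Area = length * width
Area = 33 * 47
Area = 1551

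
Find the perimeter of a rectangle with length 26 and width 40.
Perimeter = 2 * (length + width)
Perimeter = 2 * (26 + 40)
Perimeter = 2 * 66
Perimeter = 132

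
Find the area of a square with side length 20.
Area = s²
Area = 20²
Area = 400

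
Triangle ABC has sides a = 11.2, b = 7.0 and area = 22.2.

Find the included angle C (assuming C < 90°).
Area = ½ab·sin(C)  →  sin(C) = 2·Area/(ab)
sin(C) = 2·22.2/(11.2·7.0) = 0.566327
C = arcsin(0.566327) = 34.49°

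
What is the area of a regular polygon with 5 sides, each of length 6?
For a regular 5-gon with side length s = 6:
Apothem a = s / (2*tan(pi/5)) = 6 / (2*tan(pi/5)) ≈ 4.1291
Perimeter P = 5 * 6 = 30
Area = (1/2) * P * a = (1/2) * 30 * 4.1291 = 61.94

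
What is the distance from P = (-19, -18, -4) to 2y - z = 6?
d = |0(-19) + 2(-18) + (-1)(-4) - (6)| / √(0² + 2² + (-1)²) = 38/√5 = 16.99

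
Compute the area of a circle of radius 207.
Area = pi * r²
Area = pi * 207²
Area = pi * 42849
Area = 134614.10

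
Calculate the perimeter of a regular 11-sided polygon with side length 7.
Perimeter = number of sides * side length
Perimeter = 11 * 7
Perimeter = 77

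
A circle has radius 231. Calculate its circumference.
Circumference = 2 * pi * r
Circumference = 2 * pi * 231
Circumference = 1451.42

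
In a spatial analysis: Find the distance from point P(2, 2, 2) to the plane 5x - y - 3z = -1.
d = |5(2) + (-1)(2) + (-3)(2) - (-1)| / √(5² + (-1)² + (-3)²) = 3/√35 = 0.5071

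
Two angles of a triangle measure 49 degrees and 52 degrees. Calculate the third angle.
Sum of angles in a triangle = 180 degrees
Third angle = 180 - 49 - 52
Third angle = 79 degrees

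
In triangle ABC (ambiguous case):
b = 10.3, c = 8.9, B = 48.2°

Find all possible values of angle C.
sin(C)/c = sin(B)/b  →  sin(C) = c·sin(B)/b = 8.9·sin(48.2°)/10.3 = 0.644149
C₁ = arcsin(0.644149) = 40.1°,  C₂ = 180° - C₁ = 139.9°
Check C₂: A = 180° - 48.2° - 139.9° = -8.1° ≤ 0, rejected
C = 40.1° (one solution)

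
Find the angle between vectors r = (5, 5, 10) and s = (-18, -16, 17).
r·s = 0, |r|² = 150, |s|² = 869
cos θ = 0/√130350 ≈ 0.0
θ ≈ 90.0°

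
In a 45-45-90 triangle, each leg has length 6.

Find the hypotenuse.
Hypotenuse = 6√2 = 8.485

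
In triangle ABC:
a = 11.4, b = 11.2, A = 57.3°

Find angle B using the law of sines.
sin(B)/b = sin(A)/a
sin(B) = b·sin(A)/a = 11.2·sin(57.3°)/11.4 = 0.826747
B = arcsin(0.826747) = 55.77°  (b ≤ a, so B ≤ A and the acute solution is unique)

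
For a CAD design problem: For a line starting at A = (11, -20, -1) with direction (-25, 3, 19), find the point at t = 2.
P(2) = (11 + (-25)(2), -20 + 3(2), -1 + 19(2)) = (-39, -14, 37)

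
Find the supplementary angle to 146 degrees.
Supplementary angles sum to 180 degrees.
Other angle = 180 - 146
Other angle = 34 degrees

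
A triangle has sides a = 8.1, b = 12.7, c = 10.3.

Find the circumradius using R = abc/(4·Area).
s = (a+b+c)/2 = 15.55
Area = √(s(s-a)(s-b)(s-c)) = √(15.55·7.45·2.85·5.25) = 41.6337
R = abc/(4·Area) = (8.1·12.7·10.3)/(4·41.6337) = 1059.561/166.5348 = 6.362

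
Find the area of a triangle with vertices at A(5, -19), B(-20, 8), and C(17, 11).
Using the coordinate formula: Area = (1/2)|x₁(y₂-y₃) + x₂(y₃-y₁) + x₃(y₁-y₂)|
Area = (1/2)|5(8-11) + (-20)(11-(-19)) + 17((-19)-8)|
Area = (1/2)|5*(-3) + (-20)*30 + 17*(-27)|
Area = (1/2)|(-15) + (-600) + (-459)|
Area = (1/2)*1074 = 537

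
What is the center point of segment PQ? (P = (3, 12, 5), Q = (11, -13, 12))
Midpoint = ((3+11)/2, (12-13)/2, (5+12)/2) = (7, -0.5, 8.5)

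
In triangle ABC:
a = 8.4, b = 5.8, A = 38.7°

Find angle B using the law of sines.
sin(B)/b = sin(A)/a
sin(B) = b·sin(A)/a = 5.8·sin(38.7°)/8.4 = 0.431715
B = arcsin(0.431715) = 25.58°  (b ≤ a, so B ≤ A and the acute solution is unique)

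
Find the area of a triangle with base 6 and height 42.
Area = (1/2) * base * height
Area = (1/2) * 6 * 42
Area = 126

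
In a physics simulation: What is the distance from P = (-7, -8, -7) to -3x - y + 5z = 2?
d = |(-3)(-7) + (-1)(-8) + 5(-7) - (2)| / √((-3)² + (-1)² + 5²) = 8/√35 = 1.352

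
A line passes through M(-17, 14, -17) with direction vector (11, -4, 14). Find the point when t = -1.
P(-1) = (-17 + 11(-1), 14 + (-4)(-1), -17 + 14(-1)) = (-28, 18, -31)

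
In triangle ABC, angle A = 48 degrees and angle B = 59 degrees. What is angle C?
Sum of angles in a triangle = 180 degrees
Third angle = 180 - 48 - 59
Third angle = 73 degrees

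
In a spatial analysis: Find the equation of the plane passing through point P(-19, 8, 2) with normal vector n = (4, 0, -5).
d = n·P = (4)(-19) + (0)(8) + (-5)(2) = -86
Plane: 4x - 5z = -86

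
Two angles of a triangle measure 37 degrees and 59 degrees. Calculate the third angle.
Sum of angles in a triangle = 180 degrees
Third angle = 180 - 37 - 59
Third angle = 84 degrees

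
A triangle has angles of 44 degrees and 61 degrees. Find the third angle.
Sum of angles in a triangle = 180 degrees
Third angle = 180 - 44 - 61
Third angle = 75 degrees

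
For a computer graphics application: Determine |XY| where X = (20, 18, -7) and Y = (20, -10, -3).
d = √[(0)² + (-28)² + (4)²] = √800 = 28.28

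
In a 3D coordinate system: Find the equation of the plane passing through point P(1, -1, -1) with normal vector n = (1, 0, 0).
d = n·P = (1)(1) + (0)(-1) + (0)(-1) = 1
Plane: x = 1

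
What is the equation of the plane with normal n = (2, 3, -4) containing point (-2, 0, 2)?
d = n·P = (2)(-2) + (3)(0) + (-4)(2) = -12
Plane: 2x + 3y - 4z = -12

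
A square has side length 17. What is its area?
Area = s²
Area = 17²
Area = 289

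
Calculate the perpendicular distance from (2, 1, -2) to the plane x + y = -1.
d = |1(2) + 1(1) + 0(-2) - (-1)| / √(1² + 1² + 0²) = 4/√2 = 2.828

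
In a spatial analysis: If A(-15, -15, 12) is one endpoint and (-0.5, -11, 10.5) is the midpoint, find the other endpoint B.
B = (2×(-0.5) - (-15), 2×(-11) - (-15), 2×10.5 - 12) = (14, -7, 9)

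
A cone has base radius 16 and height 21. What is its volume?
Volume = (1/3) * pi * r² * h
Volume = (1/3) * pi * 16² * 21
Volume = (1/3) * pi * 256 * 21
Volume = (1/3) * pi * 5376
Volume = 5629.73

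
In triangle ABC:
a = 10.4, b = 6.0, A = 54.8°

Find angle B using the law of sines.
sin(B)/b = sin(A)/a
sin(B) = b·sin(A)/a = 6.0·sin(54.8°)/10.4 = 0.471430
B = arcsin(0.471430) = 28.13°  (b ≤ a, so B ≤ A and the acute solution is unique)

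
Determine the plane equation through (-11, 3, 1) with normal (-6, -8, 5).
d = n·P = (-6)(-11) + (-8)(3) + (5)(1) = 47
Plane: -6x - 8y + 5z = 47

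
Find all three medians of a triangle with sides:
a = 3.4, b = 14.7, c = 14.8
Using m_x = ½√(2y² + 2z² - x²):
m_a = ½√(2·14.7² + 2·14.8² - 3.4²) = ½√858.7 = 14.65
m_b = ½√(2·3.4² + 2·14.8² - 14.7²) = ½√245.11 = 7.828
m_c = ½√(2·3.4² + 2·14.7² - 14.8²) = ½√236.26 = 7.685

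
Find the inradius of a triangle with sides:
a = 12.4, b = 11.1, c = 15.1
s = (a+b+c)/2 = (12.4+11.1+15.1)/2 = 19.3
Area = √(s(s-a)(s-b)(s-c)) = √(19.3·6.9·8.2·4.2) = 67.7228
r = Area/s = 67.7228/19.3 = 3.509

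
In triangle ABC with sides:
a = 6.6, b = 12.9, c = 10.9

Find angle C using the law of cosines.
cos(C) = (a² + b² - c²)/(2ab)
cos(C) = (6.6² + 12.9² - 10.9²)/(2·6.6·12.9) = 91.16/170.28 = 0.535354
C = arccos(0.535354) = 57.63°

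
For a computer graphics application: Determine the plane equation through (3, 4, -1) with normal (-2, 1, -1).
d = n·P = (-2)(3) + (1)(4) + (-1)(-1) = -1
Plane: -2x + y - z = -1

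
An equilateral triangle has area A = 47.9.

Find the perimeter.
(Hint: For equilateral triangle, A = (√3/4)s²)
A = (√3/4)s²  →  s² = 4A/√3 = 4·47.9/√3 = 110.62
s = 10.5176
Perimeter = 3s = 31.55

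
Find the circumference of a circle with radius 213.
Circumference = 2 * pi * r
Circumference = 2 * pi * 213
Circumference = 1338.32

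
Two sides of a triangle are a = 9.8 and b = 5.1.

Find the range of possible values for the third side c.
By the triangle inequality: |a - b| < c < a + b
|9.8 - 5.1| < c < 9.8 + 5.1
4.7 < c < 14.9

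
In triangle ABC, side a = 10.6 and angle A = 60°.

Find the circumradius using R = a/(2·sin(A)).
R = a/(2·sin(A)) = 10.6/(2·sin(60°))
R = 10.6/(2·0.866025) = 10.6/1.732051 = 6.12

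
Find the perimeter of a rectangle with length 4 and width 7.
Perimeter = 2 * (length + width)
Perimeter = 2 * (4 + 7)
Perimeter = 2 * 11
Perimeter = 22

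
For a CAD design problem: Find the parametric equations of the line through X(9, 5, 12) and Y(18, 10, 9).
Direction vector d = Y - X = (9, 5, -3)
x = 9 + 9t, y = 5 + 5t, z = 12 - 3t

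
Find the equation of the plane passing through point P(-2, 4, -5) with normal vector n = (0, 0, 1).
d = n·P = (0)(-2) + (0)(4) + (1)(-5) = -5
Plane: z = -5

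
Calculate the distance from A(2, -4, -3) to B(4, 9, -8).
d = √[(2)² + (13)² + (-5)²] = √198 = 14.07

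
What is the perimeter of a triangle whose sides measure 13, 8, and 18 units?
Perimeter = sum of all sides
Perimeter = 13 + 8 + 18
Perimeter = 39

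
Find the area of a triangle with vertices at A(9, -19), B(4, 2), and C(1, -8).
Using the coordinate formula: Area = (1/2)|x₁(y₂-y₃) + x₂(y₃-y₁) + x₃(y₁-y₂)|
Area = (1/2)|9(2-(-8)) + 4((-8)-(-19)) + 1((-19)-2)|
Area = (1/2)|9*10 + 4*11 + 1*(-21)|
Area = (1/2)|90 + 44 + (-21)|
Area = (1/2)*113 = 56.50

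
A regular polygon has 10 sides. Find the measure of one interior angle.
Interior angle of a regular n-gon = (n-2)*180/n
Interior angle = (10-2)*180/10
Interior angle = 8*180/10
Interior angle = 1440/10
Interior angle = 144 degrees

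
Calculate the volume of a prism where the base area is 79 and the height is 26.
Volume = base area * height
Volume = 79 * 26
Volume = 2054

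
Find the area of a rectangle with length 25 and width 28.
Area = length * width
Area = 25 * 28
Area = 700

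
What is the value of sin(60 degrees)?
sin(60 degrees) = sqrt(3)/2
Decimal approximation: 0.866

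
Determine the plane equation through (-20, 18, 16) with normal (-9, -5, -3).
d = n·P = (-9)(-20) + (-5)(18) + (-3)(16) = 42
Plane: -9x - 5y - 3z = 42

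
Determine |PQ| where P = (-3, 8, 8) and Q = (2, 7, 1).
d = √[(5)² + (-1)² + (-7)²] = √75 = 8.66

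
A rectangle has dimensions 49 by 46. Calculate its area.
Area = length * width
Area = 49 * 46
Area = 2254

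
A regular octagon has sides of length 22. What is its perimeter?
Perimeter = number of sides * side length
Perimeter = 8 * 22
Perimeter = 176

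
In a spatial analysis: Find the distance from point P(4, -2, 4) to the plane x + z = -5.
d = |1(4) + 0(-2) + 1(4) - (-5)| / √(1² + 0² + 1²) = 13/√2 = 9.192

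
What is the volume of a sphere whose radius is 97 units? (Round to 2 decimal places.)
Volume = (4/3) * pi * r³
Volume = (4/3) * pi * 97³
Volume = (4/3) * pi * 912673
Volume = 3822995.72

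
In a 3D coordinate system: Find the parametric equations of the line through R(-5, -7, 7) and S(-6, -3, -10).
Direction vector d = S - R = (-1, 4, -17)
x = -5 - t, y = -7 + 4t, z = 7 - 17t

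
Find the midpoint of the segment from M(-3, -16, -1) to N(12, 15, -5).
Midpoint = ((-3+12)/2, (-16+15)/2, (-1-5)/2) = (4.5, -0.5, -3)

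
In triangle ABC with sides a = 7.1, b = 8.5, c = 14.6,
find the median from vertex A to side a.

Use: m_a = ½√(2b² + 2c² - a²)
m_a = ½√(2·8.5² + 2·14.6² - 7.1²)
m_a = ½√(144.5 + 426.32 - 50.41) = ½√520.41 = 11.41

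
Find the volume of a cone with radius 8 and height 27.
Volume = (1/3) * pi * r² * h
Volume = (1/3) * pi * 8² * 27
Volume = (1/3) * pi * 64 * 27
Volume = (1/3) * pi * 1728
Volume = 1809.56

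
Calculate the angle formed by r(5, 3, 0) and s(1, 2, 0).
r·s = 11, |r|² = 34, |s|² = 5
cos θ = 11/√170 ≈ 0.8437
θ ≈ 32.47°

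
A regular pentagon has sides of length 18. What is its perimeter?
Perimeter = number of sides * side length
Perimeter = 5 * 18
Perimeter = 90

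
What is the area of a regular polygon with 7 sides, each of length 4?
For a regular 7-gon with side length s = 4:
Apothem a = s / (2*tan(pi/7)) = 4 / (2*tan(pi/7)) ≈ 4.153
Perimeter P = 7 * 4 = 28
Area = (1/2) * P * a = (1/2) * 28 * 4.153 = 58.14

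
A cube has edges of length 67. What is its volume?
Volume = s³
Volume = 67³
Volume = 300763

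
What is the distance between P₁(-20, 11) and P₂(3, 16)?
Using the distance formula: d = sqrt((x₂-x₁)² + (y₂-y₁)²)
dx = 3 - (-20) = 23
dy = 16 - 11 = 5
d = sqrt(23² + 5²) = sqrt(529 + 25) = sqrt(554) = 23.54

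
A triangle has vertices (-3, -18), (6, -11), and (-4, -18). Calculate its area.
Using the coordinate formula: Area = (1/2)|x₁(y₂-y₃) + x₂(y₃-y₁) + x₃(y₁-y₂)|
Area = (1/2)|(-3)((-11)-(-18)) + 6((-18)-(-18)) + (-4)((-18)-(-11))|
Area = (1/2)|(-3)*7 + 6*0 + (-4)*(-7)|
Area = (1/2)|(-21) + 0 + 28|
Area = (1/2)*7 = 3.50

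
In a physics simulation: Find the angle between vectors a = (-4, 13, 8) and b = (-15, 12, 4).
a·b = 248, |a|² = 249, |b|² = 385
cos θ = 248/√95865 ≈ 0.801
θ ≈ 36.78°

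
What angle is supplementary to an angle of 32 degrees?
Supplementary angles sum to 180 degrees.
Other angle = 180 - 32
Other angle = 148 degrees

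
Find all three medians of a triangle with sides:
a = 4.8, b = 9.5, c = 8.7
Using m_x = ½√(2y² + 2z² - x²):
m_a = ½√(2·9.5² + 2·8.7² - 4.8²) = ½√308.84 = 8.787
m_b = ½√(2·4.8² + 2·8.7² - 9.5²) = ½√107.21 = 5.177
m_c = ½√(2·4.8² + 2·9.5² - 8.7²) = ½√150.89 = 6.142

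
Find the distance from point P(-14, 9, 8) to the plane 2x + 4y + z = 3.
d = |2(-14) + 4(9) + 1(8) - (3)| / √(2² + 4² + 1²) = 13/√21 = 2.837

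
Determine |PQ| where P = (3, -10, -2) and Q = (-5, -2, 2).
d = √[(-8)² + (8)² + (4)²] = √144 = 12.0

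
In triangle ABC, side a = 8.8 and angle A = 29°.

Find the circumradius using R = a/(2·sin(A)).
R = a/(2·sin(A)) = 8.8/(2·sin(29°))
R = 8.8/(2·0.484810) = 8.8/0.969619 = 9.076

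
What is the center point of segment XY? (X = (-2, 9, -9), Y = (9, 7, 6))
Midpoint = ((-2+9)/2, (9+7)/2, (-9+6)/2) = (3.5, 8, -1.5)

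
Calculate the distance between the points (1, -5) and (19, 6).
Using the distance formula: d = sqrt((x₂-x₁)² + (y₂-y₁)²)
dx = 19 - 1 = 18
dy = 6 - (-5) = 11
d = sqrt(18² + 11²) = sqrt(324 + 121) = sqrt(445) = 21.10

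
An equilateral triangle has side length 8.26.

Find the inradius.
For an equilateral triangle, r = s/(2√3) where s is the side.
r = 8.26/(2√3) = 8.26/3.464102 = 2.384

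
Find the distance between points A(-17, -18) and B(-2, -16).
Using the distance formula: d = sqrt((x₂-x₁)² + (y₂-y₁)²)
dx = (-2) - (-17) = 15
dy = (-16) - (-18) = 2
d = sqrt(15² + 2²) = sqrt(225 + 4) = sqrt(229) = 15.13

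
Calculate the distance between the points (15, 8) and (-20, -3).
Using the distance formula: d = sqrt((x₂-x₁)² + (y₂-y₁)²)
dx = (-20) - 15 = -35
dy = (-3) - 8 = -11
d = sqrt((-35)² + (-11)²) = sqrt(1225 + 121) = sqrt(1346) = 36.69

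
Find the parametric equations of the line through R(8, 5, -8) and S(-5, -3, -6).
Direction vector d = S - R = (-13, -8, 2)
x = 8 - 13t, y = 5 - 8t, z = -8 + 2t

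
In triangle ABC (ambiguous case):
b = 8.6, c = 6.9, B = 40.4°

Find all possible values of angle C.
sin(C)/c = sin(B)/b  →  sin(C) = c·sin(B)/b = 6.9·sin(40.4°)/8.6 = 0.520003
C₁ = arcsin(0.520003) = 31.33°,  C₂ = 180° - C₁ = 148.67°
Check C₂: A = 180° - 40.4° - 148.67° = -9.07° ≤ 0, rejected
C = 31.33° (one solution)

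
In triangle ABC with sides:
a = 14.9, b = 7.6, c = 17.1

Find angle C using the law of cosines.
cos(C) = (a² + b² - c²)/(2ab)
cos(C) = (14.9² + 7.6² - 17.1²)/(2·14.9·7.6) = -12.64/226.48 = -0.055811
C = arccos(-0.055811) = 93.2°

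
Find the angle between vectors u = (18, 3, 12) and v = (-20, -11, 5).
u·v = -333, |u|² = 477, |v|² = 546
cos θ = -333/√260442 ≈ -0.6525
θ ≈ 130.7°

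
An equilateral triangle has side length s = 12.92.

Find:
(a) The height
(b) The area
(a) Height h = s·√3/2 = 12.92·√3/2 = 11.19
(b) Area = (√3/4)·s² = (√3/4)·12.92² = (√3/4)·166.926 = 72.28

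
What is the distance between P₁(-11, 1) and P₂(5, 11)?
Using the distance formula: d = sqrt((x₂-x₁)² + (y₂-y₁)²)
dx = 5 - (-11) = 16
dy = 11 - 1 = 10
d = sqrt(16² + 10²) = sqrt(256 + 100) = sqrt(356) = 18.87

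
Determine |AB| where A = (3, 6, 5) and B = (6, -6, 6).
d = √[(3)² + (-12)² + (1)²] = √154 = 12.41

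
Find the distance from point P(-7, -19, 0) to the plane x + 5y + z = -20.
d = |1(-7) + 5(-19) + 1(0) - (-20)| / √(1² + 5² + 1²) = 82/√27 = 15.78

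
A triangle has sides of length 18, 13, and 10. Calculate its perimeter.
Perimeter = sum of all sides
Perimeter = 18 + 13 + 10
Perimeter = 41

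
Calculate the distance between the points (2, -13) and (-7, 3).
Using the distance formula: d = sqrt((x₂-x₁)² + (y₂-y₁)²)
dx = (-7) - 2 = -9
dy = 3 - (-13) = 16
d = sqrt((-9)² + 16²) = sqrt(81 + 256) = sqrt(337) = 18.36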